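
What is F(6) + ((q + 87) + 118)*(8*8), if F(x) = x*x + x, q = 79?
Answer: 18218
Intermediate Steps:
F(x) = x + x**2 (F(x) = x**2 + x = x + x**2)
F(6) + ((q + 87) + 118)*(8*8) = 6*(1 + 6) + ((79 + 87) + 118)*(8*8) = 6*7 + (166 + 118)*64 = 42 + 284*64 = 42 + 18176 = 18218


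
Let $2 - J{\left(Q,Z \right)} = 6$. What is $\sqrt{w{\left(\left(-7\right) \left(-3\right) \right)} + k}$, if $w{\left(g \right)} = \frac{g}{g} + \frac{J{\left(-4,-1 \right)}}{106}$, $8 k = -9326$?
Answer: $\frac{i \sqrt{13087555}}{106} \approx 34.129 i$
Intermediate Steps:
$J{\left(Q,Z \right)} = -4$ ($J{\left(Q,Z \right)} = 2 - 6 = -4$)
$k = - \frac{4663}{4}$ ($k = \frac{1}{8} \left(-9326\right) = - \frac{4663}{4} \approx -1165.8$)
$w{\left(g \right)} = \frac{51}{53}$ ($w{\left(g \right)} = \frac{g}{g} - \frac{4}{106} = 1 - \frac{2}{53} = \frac{51}{53}$)
$\sqrt{w{\left(\left(-7\right) \left(-3\right) \right)} + k} = \sqrt{\frac{51}{53} - \frac{4663}{4}} = \sqrt{- \frac{246935}{212}} = \frac{i \sqrt{13087555}}{106}$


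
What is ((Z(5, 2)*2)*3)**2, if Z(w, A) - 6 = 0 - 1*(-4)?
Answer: 3600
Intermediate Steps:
Z(w, A) = 10 (Z(w, A) = 6 + (0 - 1*(-4)) = 6 + (0 + 4) = 6 + 4 = 10)
((Z(5, 2)*2)*3)**2 = ((10*2)*3)**2 = (20*3)**2 = 60**2 = 3600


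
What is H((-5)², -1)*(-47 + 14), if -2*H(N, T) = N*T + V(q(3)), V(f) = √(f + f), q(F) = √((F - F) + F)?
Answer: -825/2 + 33*√2*3^(¼)/2 ≈ -381.79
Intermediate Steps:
q(F) = √F (q(F) = √(0 + F) = √F)
V(f) = √2*√f (V(f) = √(2*f) = √2*√f)
H(N, T) = -N*T/2 - √2*3^(¼)/2 (H(N, T) = -(N*T + √2*√(√3))/2 = -(N*T + √2*3^(¼))/2 = -N*T/2 - √2*3^(¼)/2)
H((-5)², -1)*(-47 + 14) = (-½*(-5)²*(-1) - √2*3^(¼)/2)*(-47 + 14) = (-½*25*(-1) - √2*3^(¼)/2)*(-33) = (25/2 - √2*3^(¼)/2)*(-33) = -825/2 + 33*√2*3^(¼)/2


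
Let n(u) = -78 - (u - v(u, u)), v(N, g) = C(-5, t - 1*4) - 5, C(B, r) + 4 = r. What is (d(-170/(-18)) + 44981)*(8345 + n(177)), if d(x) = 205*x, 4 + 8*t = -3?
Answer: 13640704343/36 ≈ 3.7891e+8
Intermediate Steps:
t = -7/8 (t = -1/2 + (1/8)*(-3) = -1/2 - 3/8 = -7/8 ≈ -0.87500)
C(B, r) = -4 + r
v(N, g) = -111/8 (v(N, g) = (-4 + (-7/8 - 1*4)) - 5 = (-4 + (-7/8 - 4)) - 5 = (-4 - 39/8) - 5 = -71/8 - 5 = -111/8)
n(u) = -735/8 - u (n(u) = -78 - (u - 1*(-111/8)) = -78 - (u + 111/8) = -78 - (111/8 + u) = -78 + (-111/8 - u) = -735/8 - u)
(d(-170/(-18)) + 44981)*(8345 + n(177)) = (205*(-170/(-18)) + 44981)*(8345 + (-735/8 - 1*177)) = (205*(-170*(-1/18)) + 44981)*(8345 + (-735/8 - 177)) = (205*(85/9) + 44981)*(8345 - 2151/8) = (17425/9 + 44981)*(64609/8) = (422254/9)*(64609/8) = 13640704343/36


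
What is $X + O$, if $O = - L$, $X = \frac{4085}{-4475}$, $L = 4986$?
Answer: $- \frac{4463287}{895} \approx -4986.9$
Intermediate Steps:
$X = - \frac{817}{895}$ ($X = 4085 \left(- \frac{1}{4475}\right) = - \frac{817}{895} \approx -0.91285$)
$O = -4986$ ($O = \left(-1\right) 4986 = -4986$)
$X + O = - \frac{817}{895} - 4986 = - \frac{4463287}{895}$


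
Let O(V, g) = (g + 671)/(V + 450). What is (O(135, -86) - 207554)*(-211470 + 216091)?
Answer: -959102413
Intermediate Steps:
O(V, g) = (671 + g)/(450 + V)
(O(135, -86) - 207554)*(-211470 + 216091) = ((671 - 86)/(450 + 135) - 207554)*(-211470 + 216091) = (585/585 - 207554)*4621 = ((1/585)*585 - 207554)*4621 = (1 - 207554)*4621 = -207553*4621 = -959102413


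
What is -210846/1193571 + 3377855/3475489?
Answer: 1099638938837/1382747627073 ≈ 0.79526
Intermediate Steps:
-210846/1193571 + 3377855/3475489 = -210846*1/1193571 + 3377855*(1/3475489) = -70282/397857 + 3377855/3475489 = 1099638938837/1382747627073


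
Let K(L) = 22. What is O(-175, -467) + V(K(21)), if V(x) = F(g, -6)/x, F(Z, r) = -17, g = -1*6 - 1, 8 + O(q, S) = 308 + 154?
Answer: 9971/22 ≈ 453.23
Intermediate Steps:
O(q, S) = 454 (O(q, S) = -8 + (308 + 154) = -8 + 462 = 454)
g = -7 (g = -6 - 1 = -7)
V(x) = -17/x
O(-175, -467) + V(K(21)) = 454 - 17/22 = 9971/22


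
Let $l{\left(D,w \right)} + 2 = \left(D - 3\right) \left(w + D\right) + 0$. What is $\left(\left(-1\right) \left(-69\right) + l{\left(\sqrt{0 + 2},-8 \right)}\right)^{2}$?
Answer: $8891 - 2046 \sqrt{2} \approx 5997.5$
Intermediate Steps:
$l{\left(D,w \right)} = -2 + \left(-3 + D\right) \left(D + w\right)$ ($l{\left(D,w \right)} = -2 + \left(\left(D - 3\right) \left(w + D\right) + 0\right) = -2 + \left(\left(-3 + D\right) \left(D + w\right) + 0\right) = -2 + \left(-3 + D\right) \left(D + w\right)$)
$\left(\left(-1\right) \left(-69\right) + l{\left(\sqrt{0 + 2},-8 \right)}\right)^{2} = \left(\left(-1\right) \left(-69\right) - \left(-22 - 2 + 3 \sqrt{0 + 2} - \sqrt{0 + 2} \left(-8\right)\right)\right)^{2} = \left(69 + \left(-2 + \left(\sqrt{2}\right)^{2} - 3 \sqrt{2} + 24 + \sqrt{2} \left(-8\right)\right)\right)^{2} = \left(69 - \left(-24 + 11 \sqrt{2}\right)\right)^{2} = \left(69 + \left(24 - 11 \sqrt{2}\right)\right)^{2} = \left(93 - 11 \sqrt{2}\right)^{2}$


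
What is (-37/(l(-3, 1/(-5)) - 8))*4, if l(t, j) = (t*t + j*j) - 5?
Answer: 3700/99 ≈ 37.374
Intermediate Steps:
l(t, j) = -5 + j² + t² (l(t, j) = (t² + j²) - 5 = (j² + t²) - 5 = -5 + j² + t²)
(-37/(l(-3, 1/(-5)) - 8))*4 = (-37/((-5 + (1/(-5))² + (-3)²) - 8))*4 = (-37/((-5 + (-⅕)² + 9) - 8))*4 = (-37/((-5 + 1/25 + 9) - 8))*4 = (-37/(101/25 - 8))*4 = (-37/(-99/25))*4 = -25/99*(-37)*4 = (925/99)*4 = 3700/99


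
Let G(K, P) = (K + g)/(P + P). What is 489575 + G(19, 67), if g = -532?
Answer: 65602537/134 ≈ 4.8957e+5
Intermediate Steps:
G(K, P) = (-532 + K)/(2*P) (G(K, P) = (K - 532)/(P + P) = (-532 + K)/((2*P)) = (-532 + K)*(1/(2*P)) = (-532 + K)/(2*P))
489575 + G(19, 67) = 489575 + (½)*(-532 + 19)/67 = 489575 + (½)*(1/67)*(-513) = 489575 - 513/134 = 65602537/134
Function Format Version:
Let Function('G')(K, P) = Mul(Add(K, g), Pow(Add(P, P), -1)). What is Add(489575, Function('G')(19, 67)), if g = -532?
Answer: Rational(65602537, 134) ≈ 4.8957e+5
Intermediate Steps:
Function('G')(K, P) = Mul(Rational(1, 2), Pow(P, -1), Add(-532, K)) (Function('G')(K, P) = Mul(Add(K, -532), Pow(Add(P, P), -1)) = Mul(Add(-532, K), Pow(Mul(2, P), -1)) = Mul(Add(-532, K), Mul(Rational(1, 2), Pow(P, -1))) = Mul(Rational(1, 2), Pow(P, -1), Add(-532, K)))
Add(489575, Function('G')(19, 67)) = Add(489575, Mul(Rational(1, 2), Pow(67, -1), Add(-532, 19))) = Add(489575, Mul(Rational(1, 2), Rational(1, 67), -513)) = Add(489575, Rational(-513, 134)) = Rational(65602537, 134)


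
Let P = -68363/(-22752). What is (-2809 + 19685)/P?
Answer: 383962752/68363 ≈ 5616.5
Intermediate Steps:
P = 68363/22752 (P = -68363*(-1/22752) = 68363/22752 ≈ 3.0047)
(-2809 + 19685)/P = (-2809 + 19685)/(68363/22752) = 16876*(22752/68363) = 383962752/68363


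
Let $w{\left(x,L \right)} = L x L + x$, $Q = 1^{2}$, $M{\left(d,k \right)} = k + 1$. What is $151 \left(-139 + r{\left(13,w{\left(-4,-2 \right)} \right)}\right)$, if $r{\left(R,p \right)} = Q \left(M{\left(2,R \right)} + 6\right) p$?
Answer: $-81389$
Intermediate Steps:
$M{\left(d,k \right)} = 1 + k$
$Q = 1$
$w{\left(x,L \right)} = x + x L^{2}$ ($w{\left(x,L \right)} = x L^{2} + x = x + x L^{2}$)
$r{\left(R,p \right)} = p \left(7 + R\right)$ ($r{\left(R,p \right)} = 1 \left(\left(1 + R\right) + 6\right) p = 1 \left(7 + R\right) p = 1 p \left(7 + R\right) = p \left(7 + R\right)$)
$151 \left(-139 + r{\left(13,w{\left(-4,-2 \right)} \right)}\right) = 151 \left(-139 + - 4 \left(1 + \left(-2\right)^{2}\right) \left(7 + 13\right)\right) = 151 \left(-139 + - 4 \left(1 + 4\right) 20\right) = 151 \left(-139 + \left(-4\right) 5 \cdot 20\right) = 151 \left(-139 - 400\right) = 151 \left(-539\right) = -81389$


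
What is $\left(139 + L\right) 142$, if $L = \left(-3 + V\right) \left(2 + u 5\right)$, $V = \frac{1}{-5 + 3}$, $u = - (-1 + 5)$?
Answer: $28684$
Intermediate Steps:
$u = -4$ ($u = \left(-1\right) 4 = -4$)
$V = - \frac{1}{2}$ ($V = \frac{1}{-2} = - \frac{1}{2} \approx -0.5$)
$L = 63$ ($L = \left(-3 - \frac{1}{2}\right) \left(2 - 20\right) = - \frac{7 \left(2 - 20\right)}{2} = \left(- \frac{7}{2}\right) \left(-18\right) = 63$)
$\left(139 + L\right) 142 = \left(139 + 63\right) 142 = 202 \cdot 142 = 28684$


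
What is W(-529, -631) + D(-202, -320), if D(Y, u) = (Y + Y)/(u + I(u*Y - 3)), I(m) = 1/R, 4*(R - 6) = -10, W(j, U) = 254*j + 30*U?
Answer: -171536810/1119 ≈ -1.5329e+5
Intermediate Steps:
W(j, U) = 30*U + 254*j
R = 7/2 (R = 6 + (¼)*(-10) = 6 - 5/2 = 7/2 ≈ 3.5000)
I(m) = 2/7 (I(m) = 1/(7/2) = 2/7)
D(Y, u) = 2*Y/(2/7 + u) (D(Y, u) = (Y + Y)/(u + 2/7) = (2*Y)/(2/7 + u) = 2*Y/(2/7 + u))
W(-529, -631) + D(-202, -320) = (30*(-631) + 254*(-529)) + 14*(-202)/(2 + 7*(-320)) = (-18930 - 134366) + 14*(-202)/(2 - 2240) = -153296 + 14*(-202)/(-2238) = -153296 + 14*(-202)*(-1/2238) = -153296 + 1414/1119 = -171536810/1119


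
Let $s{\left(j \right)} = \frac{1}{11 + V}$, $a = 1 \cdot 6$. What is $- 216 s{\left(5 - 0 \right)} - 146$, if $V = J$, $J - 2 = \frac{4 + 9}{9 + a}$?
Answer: $- \frac{4201}{26} \approx -161.58$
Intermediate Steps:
$a = 6$
$J = \frac{43}{15}$ ($J = 2 + \frac{4 + 9}{9 + 6} = 2 + \frac{13}{15} = \frac{43}{15} \approx 2.8667$)
$V = \frac{43}{15} \approx 2.8667$
$s{\left(j \right)} = \frac{15}{208}$ ($s{\left(j \right)} = \frac{1}{11 + \frac{43}{15}} = \frac{1}{\frac{208}{15}} = \frac{15}{208}$)
$- 216 s{\left(5 - 0 \right)} - 146 = \left(-216\right) \frac{15}{208} - 146 = - \frac{405}{26} - 146 = - \frac{4201}{26}$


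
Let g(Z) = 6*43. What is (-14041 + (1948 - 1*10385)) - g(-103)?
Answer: -22736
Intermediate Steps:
g(Z) = 258
(-14041 + (1948 - 1*10385)) - g(-103) = (-14041 + (1948 - 1*10385)) - 1*258 = (-14041 + (1948 - 10385)) - 258 = (-14041 - 8437) - 258 = -22478 - 258 = -22736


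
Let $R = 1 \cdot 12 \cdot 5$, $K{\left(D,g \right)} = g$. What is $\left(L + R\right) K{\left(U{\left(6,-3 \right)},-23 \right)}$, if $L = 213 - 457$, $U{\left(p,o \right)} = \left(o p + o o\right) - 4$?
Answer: $4232$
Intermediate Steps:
$U{\left(p,o \right)} = -4 + o^{2} + o p$ ($U{\left(p,o \right)} = \left(o p + o^{2}\right) - 4 = \left(o^{2} + o p\right) - 4 = -4 + o^{2} + o p$)
$L = -244$
$R = 60$ ($R = 12 \cdot 5 = 60$)
$\left(L + R\right) K{\left(U{\left(6,-3 \right)},-23 \right)} = \left(-244 + 60\right) \left(-23\right) = \left(-184\right) \left(-23\right) = 4232$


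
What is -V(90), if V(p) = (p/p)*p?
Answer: -90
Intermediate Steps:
V(p) = p (V(p) = 1*p = p)
-V(90) = -1*90 = -90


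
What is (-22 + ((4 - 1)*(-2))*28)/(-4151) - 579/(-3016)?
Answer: 2976469/12519416 ≈ 0.23775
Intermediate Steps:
(-22 + ((4 - 1)*(-2))*28)/(-4151) - 579/(-3016) = (-22 + (3*(-2))*28)*(-1/4151) - 579*(-1/3016) = (-22 - 6*28)*(-1/4151) + 579/3016 = (-22 - 168)*(-1/4151) + 579/3016 = -190*(-1/4151) + 579/3016 = 190/4151 + 579/3016 = 2976469/12519416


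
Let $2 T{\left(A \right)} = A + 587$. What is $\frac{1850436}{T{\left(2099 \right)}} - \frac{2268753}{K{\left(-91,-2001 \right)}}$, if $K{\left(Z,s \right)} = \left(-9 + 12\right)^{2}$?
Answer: $- \frac{1010093785}{4029} \approx -2.5071 \cdot 10^{5}$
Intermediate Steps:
$K{\left(Z,s \right)} = 9$ ($K{\left(Z,s \right)} = 3^{2} = 9$)
$T{\left(A \right)} = \frac{587}{2} + \frac{A}{2}$ ($T{\left(A \right)} = \frac{A + 587}{2} = \frac{587 + A}{2} = \frac{587}{2} + \frac{A}{2}$)
$\frac{1850436}{T{\left(2099 \right)}} - \frac{2268753}{K{\left(-91,-2001 \right)}} = \frac{1850436}{\frac{587}{2} + \frac{1}{2} \cdot 2099} - \frac{2268753}{9} = \frac{1850436}{\frac{587}{2} + \frac{2099}{2}} - \frac{756251}{3} = \frac{1850436}{1343} - \frac{756251}{3} = - \frac{1010093785}{4029}$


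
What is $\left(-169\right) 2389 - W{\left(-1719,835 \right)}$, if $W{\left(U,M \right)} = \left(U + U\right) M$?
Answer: $2466989$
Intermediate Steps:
$W{\left(U,M \right)} = 2 M U$ ($W{\left(U,M \right)} = 2 U M = 2 M U$)
$\left(-169\right) 2389 - W{\left(-1719,835 \right)} = \left(-169\right) 2389 - 2 \cdot 835 \left(-1719\right) = -403741 - -2870730 = -403741 + 2870730 = 2466989$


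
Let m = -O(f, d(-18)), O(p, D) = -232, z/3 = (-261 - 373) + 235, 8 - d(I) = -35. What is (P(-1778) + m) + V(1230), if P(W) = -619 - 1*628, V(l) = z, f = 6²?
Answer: -2212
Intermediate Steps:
d(I) = 43 (d(I) = 8 - 1*(-35) = 8 + 35 = 43)
f = 36
z = -1197 (z = 3*((-261 - 373) + 235) = 3*(-634 + 235) = 3*(-399) = -1197)
V(l) = -1197
m = 232 (m = -1*(-232) = 232)
P(W) = -1247 (P(W) = -619 - 628 = -1247)
(P(-1778) + m) + V(1230) = (-1247 + 232) - 1197 = -1015 - 1197 = -2212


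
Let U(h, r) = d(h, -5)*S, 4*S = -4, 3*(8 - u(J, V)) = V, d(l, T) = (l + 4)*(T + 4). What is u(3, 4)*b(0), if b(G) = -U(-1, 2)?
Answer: -20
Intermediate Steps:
d(l, T) = (4 + T)*(4 + l) (d(l, T) = (4 + l)*(4 + T) = (4 + T)*(4 + l))
u(J, V) = 8 - V/3
S = -1 (S = (¼)*(-4) = -1)
U(h, r) = 4 + h (U(h, r) = (16 + 4*(-5) + 4*h - 5*h)*(-1) = (16 - 20 + 4*h - 5*h)*(-1) = (-4 - h)*(-1) = 4 + h)
b(G) = -3 (b(G) = -(4 - 1) = -1*3 = -3)
u(3, 4)*b(0) = (8 - ⅓*4)*(-3) = (8 - 4/3)*(-3) = (20/3)*(-3) = -20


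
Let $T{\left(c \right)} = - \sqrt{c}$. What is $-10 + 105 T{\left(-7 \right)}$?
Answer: $-10 - 105 i \sqrt{7} \approx -10.0 - 277.8 i$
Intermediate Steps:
$-10 + 105 T{\left(-7 \right)} = -10 + 105 \left(- \sqrt{-7}\right) = -10 + 105 \left(- i \sqrt{7}\right) = -10 - 105 i \sqrt{7}$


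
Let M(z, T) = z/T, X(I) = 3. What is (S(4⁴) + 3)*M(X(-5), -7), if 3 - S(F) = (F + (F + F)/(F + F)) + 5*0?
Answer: 753/7 ≈ 107.57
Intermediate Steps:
S(F) = 2 - F (S(F) = 3 - ((F + (F + F)/(F + F)) + 5*0) = 3 - ((F + (2*F)/((2*F))) + 0) = 3 - ((F + (2*F)*(1/(2*F))) + 0) = 3 - ((F + 1) + 0) = 3 - ((1 + F) + 0) = 3 - (1 + F) = 3 + (-1 - F) = 2 - F)
(S(4⁴) + 3)*M(X(-5), -7) = ((2 - 1*4⁴) + 3)*(3/(-7)) = ((2 - 1*256) + 3)*(3*(-⅐)) = ((2 - 256) + 3)*(-3/7) = (-254 + 3)*(-3/7) = -251*(-3/7) = 753/7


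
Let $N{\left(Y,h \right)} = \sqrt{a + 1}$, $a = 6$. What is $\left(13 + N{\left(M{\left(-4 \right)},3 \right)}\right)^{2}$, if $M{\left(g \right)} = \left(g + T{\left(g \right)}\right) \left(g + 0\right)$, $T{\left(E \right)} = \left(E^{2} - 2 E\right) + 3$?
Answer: $\left(13 + \sqrt{7}\right)^{2} \approx 244.79$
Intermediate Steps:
$T{\left(E \right)} = 3 + E^{2} - 2 E$
$M{\left(g \right)} = g \left(3 + g^{2} - g\right)$ ($M{\left(g \right)} = \left(g + \left(3 + g^{2} - 2 g\right)\right) \left(g + 0\right) = \left(3 + g^{2} - g\right) g = g \left(3 + g^{2} - g\right)$)
$N{\left(Y,h \right)} = \sqrt{7}$ ($N{\left(Y,h \right)} = \sqrt{6 + 1} = \sqrt{7}$)
$\left(13 + N{\left(M{\left(-4 \right)},3 \right)}\right)^{2} = \left(13 + \sqrt{7}\right)^{2}$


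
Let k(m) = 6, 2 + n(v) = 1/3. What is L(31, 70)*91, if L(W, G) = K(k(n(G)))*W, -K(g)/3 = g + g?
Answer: -101556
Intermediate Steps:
n(v) = -5/3 (n(v) = -2 + 1/3 = -5/3)
K(g) = -6*g (K(g) = -3*(g + g) = -6*g)
L(W, G) = -36*W (L(W, G) = (-6*6)*W = -36*W)
L(31, 70)*91 = -36*31*91 = -1116*91 = -101556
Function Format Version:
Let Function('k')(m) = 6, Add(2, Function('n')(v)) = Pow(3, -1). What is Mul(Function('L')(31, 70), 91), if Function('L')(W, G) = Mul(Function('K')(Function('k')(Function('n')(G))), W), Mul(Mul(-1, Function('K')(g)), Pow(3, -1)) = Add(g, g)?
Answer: -101556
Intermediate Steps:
Function('n')(v) = Rational(-5, 3) (Function('n')(v) = Add(-2, Pow(3, -1)) = Add(-2, Rational(1, 3)) = Rational(-5, 3))
Function('K')(g) = Mul(-6, g) (Function('K')(g) = Mul(-3, Add(g, g)) = Mul(-3, Mul(2, g)) = Mul(-6, g))
Function('L')(W, G) = Mul(-36, W) (Function('L')(W, G) = Mul(Mul(-6, 6), W) = Mul(-36, W))
Mul(Function('L')(31, 70), 91) = Mul(Mul(-36, 31), 91) = Mul(-1116, 91) = -101556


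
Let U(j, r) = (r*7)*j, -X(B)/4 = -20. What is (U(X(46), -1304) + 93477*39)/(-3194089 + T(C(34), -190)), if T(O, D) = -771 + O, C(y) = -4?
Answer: -2915363/3194864 ≈ -0.91252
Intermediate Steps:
X(B) = 80 (X(B) = -4*(-20) = 80)
U(j, r) = 7*j*r (U(j, r) = (7*r)*j = 7*j*r)
(U(X(46), -1304) + 93477*39)/(-3194089 + T(C(34), -190)) = (7*80*(-1304) + 93477*39)/(-3194089 + (-771 - 4)) = (-730240 + 3645603)/(-3194089 - 775) = 2915363/(-3194864) = 2915363*(-1/3194864) = -2915363/3194864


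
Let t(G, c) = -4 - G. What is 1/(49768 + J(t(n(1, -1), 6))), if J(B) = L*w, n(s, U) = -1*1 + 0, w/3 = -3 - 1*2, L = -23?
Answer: 1/50113 ≈ 1.9955e-5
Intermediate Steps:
w = -15 (w = 3*(-3 - 1*2) = 3*(-3 - 2) = 3*(-5) = -15)
n(s, U) = -1 (n(s, U) = -1 + 0 = -1)
J(B) = 345 (J(B) = -23*(-15) = 345)
1/(49768 + J(t(n(1, -1), 6))) = 1/(49768 + 345) = 1/50113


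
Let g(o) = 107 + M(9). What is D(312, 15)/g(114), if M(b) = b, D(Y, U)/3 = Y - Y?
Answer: 0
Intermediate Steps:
D(Y, U) = 0 (D(Y, U) = 3*(Y - Y) = 3*0 = 0)
g(o) = 116 (g(o) = 107 + 9 = 116)
D(312, 15)/g(114) = 0/116 = 0*(1/116) = 0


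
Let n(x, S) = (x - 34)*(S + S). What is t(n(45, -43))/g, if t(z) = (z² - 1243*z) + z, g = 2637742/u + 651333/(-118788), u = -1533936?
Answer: -1428612143942976/4971345581 ≈ -2.8737e+5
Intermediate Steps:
n(x, S) = 2*S*(-34 + x) (n(x, S) = (-34 + x)*(2*S) = 2*S*(-34 + x))
g = -54684801391/7592216232 (g = 2637742/(-1533936) + 651333/(-118788) = 2637742*(-1/1533936) + 651333*(-1/118788) = -1318871/766968 - 217111/39596 = -54684801391/7592216232 ≈ -7.2027)
t(z) = z² - 1242*z
t(n(45, -43))/g = ((2*(-43)*(-34 + 45))*(-1242 + 2*(-43)*(-34 + 45)))/(-54684801391/7592216232) = ((2*(-43)*11)*(-1242 + 2*(-43)*11))*(-7592216232/54684801391) = -946*(-1242 - 946)*(-7592216232/54684801391) = -946*(-2188)*(-7592216232/54684801391) = 2069848*(-7592216232/54684801391) = -1428612143942976/4971345581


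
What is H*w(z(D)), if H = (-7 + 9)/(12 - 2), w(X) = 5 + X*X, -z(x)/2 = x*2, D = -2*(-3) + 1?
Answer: 789/5 ≈ 157.80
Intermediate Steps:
D = 7 (D = 6 + 1 = 7)
z(x) = -4*x (z(x) = -2*x*2 = -4*x)
w(X) = 5 + X²
H = ⅕ (H = 2/10 = 2*(⅒) = ⅕ ≈ 0.20000)
H*w(z(D)) = (5 + (-4*7)²)/5 = (5 + (-28)²)/5 = (5 + 784)/5 = (⅕)*789 = 789/5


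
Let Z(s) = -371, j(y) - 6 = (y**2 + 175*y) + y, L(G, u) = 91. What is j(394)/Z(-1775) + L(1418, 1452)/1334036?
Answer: -299605775335/494927356 ≈ -605.35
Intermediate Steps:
j(y) = 6 + y**2 + 176*y (j(y) = 6 + ((y**2 + 175*y) + y) = 6 + (y**2 + 176*y) = 6 + y**2 + 176*y)
j(394)/Z(-1775) + L(1418, 1452)/1334036 = (6 + 394**2 + 176*394)/(-371) + 91/1334036 = (6 + 155236 + 69344)*(-1/371) + 91*(1/1334036) = 224586*(-1/371) + 91/1334036 = -224586/371 + 91/1334036 = -299605775335/494927356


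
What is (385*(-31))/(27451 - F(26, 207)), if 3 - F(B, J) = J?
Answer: -2387/5531 ≈ -0.43157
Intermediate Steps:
F(B, J) = 3 - J
(385*(-31))/(27451 - F(26, 207)) = (385*(-31))/(27451 - (3 - 1*207)) = -11935/(27451 - (3 - 207)) = -11935/(27451 - 1*(-204)) = -11935/(27451 + 204) = -11935/27655 = -11935*1/27655 = -2387/5531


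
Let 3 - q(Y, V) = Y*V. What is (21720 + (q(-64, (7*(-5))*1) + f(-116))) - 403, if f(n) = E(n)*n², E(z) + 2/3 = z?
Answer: -4652360/3 ≈ -1.5508e+6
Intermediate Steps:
E(z) = -⅔ + z
f(n) = n²*(-⅔ + n) (f(n) = (-⅔ + n)*n² = n²*(-⅔ + n))
q(Y, V) = 3 - V*Y (q(Y, V) = 3 - Y*V = 3 - V*Y)
(21720 + (q(-64, (7*(-5))*1) + f(-116))) - 403 = (21720 + ((3 - 1*(7*(-5))*1*(-64)) + (-116)²*(-⅔ - 116))) - 403 = (21720 + ((3 - 1*(-35*1)*(-64)) + 13456*(-350/3))) - 403 = (21720 + ((3 - 1*(-35)*(-64)) - 4709600/3)) - 403 = (21720 + ((3 - 2240) - 4709600/3)) - 403 = (21720 + (-2237 - 4709600/3)) - 403 = (21720 - 4716311/3) - 403 = -4651151/3 - 403 = -4652360/3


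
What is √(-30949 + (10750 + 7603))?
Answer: 2*I*√3149 ≈ 112.23*I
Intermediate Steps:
√(-30949 + (10750 + 7603)) = √(-30949 + 18353) = √(-12596) = 2*I*√3149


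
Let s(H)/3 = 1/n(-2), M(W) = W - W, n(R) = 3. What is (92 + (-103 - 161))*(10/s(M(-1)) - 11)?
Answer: 172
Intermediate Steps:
M(W) = 0
s(H) = 1 (s(H) = 3/3 = 3*(⅓) = 1)
(92 + (-103 - 161))*(10/s(M(-1)) - 11) = (92 + (-103 - 161))*(10/1 - 11) = (92 - 264)*(10*1 - 11) = -172*(10 - 11) = -172*(-1) = 172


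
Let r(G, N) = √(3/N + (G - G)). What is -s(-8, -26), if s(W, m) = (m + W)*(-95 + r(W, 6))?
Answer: -3230 + 17*√2 ≈ -3206.0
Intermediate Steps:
r(G, N) = √3*√(1/N) (r(G, N) = √(3/N + 0) = √(3/N) = √3*√(1/N))
s(W, m) = (-95 + √2/2)*(W + m) (s(W, m) = (m + W)*(-95 + √3*√(1/6)) = (W + m)*(-95 + √3*√(⅙)) = (W + m)*(-95 + √3*(√6/6)) = (W + m)*(-95 + √2/2) = (-95 + √2/2)*(W + m))
-s(-8, -26) = -(-95*(-8) - 95*(-26) + (½)*(-8)*√2 + (½)*(-26)*√2) = -(760 + 2470 - 4*√2 - 13*√2) = -(3230 - 17*√2) = -3230 + 17*√2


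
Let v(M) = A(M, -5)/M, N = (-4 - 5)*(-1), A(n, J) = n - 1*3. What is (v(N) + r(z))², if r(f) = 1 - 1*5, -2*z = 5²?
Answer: 100/9 ≈ 11.111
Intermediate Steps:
A(n, J) = -3 + n (A(n, J) = n - 3 = -3 + n)
z = -25/2 (z = -½*5² = -½*25 = -25/2 ≈ -12.500)
N = 9 (N = -9*(-1) = 9)
r(f) = -4 (r(f) = 1 - 5 = -4)
v(M) = (-3 + M)/M
(v(N) + r(z))² = ((-3 + 9)/9 - 4)² = ((⅑)*6 - 4)² = (⅔ - 4)² = (-10/3)² = 100/9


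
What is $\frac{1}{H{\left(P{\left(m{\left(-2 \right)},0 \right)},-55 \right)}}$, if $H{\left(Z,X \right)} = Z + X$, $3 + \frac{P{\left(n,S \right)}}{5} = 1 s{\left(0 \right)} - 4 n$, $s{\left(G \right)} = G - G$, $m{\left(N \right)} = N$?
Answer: $- \frac{1}{30} \approx -0.033333$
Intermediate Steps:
$s{\left(G \right)} = 0$
$P{\left(n,S \right)} = -15 - 20 n$ ($P{\left(n,S \right)} = -15 + 5 \left(1 \cdot 0 - 4 n\right) = -15 + 5 \left(0 - 4 n\right) = -15 + 5 \left(- 4 n\right) = -15 - 20 n$)
$H{\left(Z,X \right)} = X + Z$
$\frac{1}{H{\left(P{\left(m{\left(-2 \right)},0 \right)},-55 \right)}} = \frac{1}{-55 - -25} = \frac{1}{-55 + \left(-15 + 40\right)} = \frac{1}{-55 + 25} = \frac{1}{-30} = - \frac{1}{30}$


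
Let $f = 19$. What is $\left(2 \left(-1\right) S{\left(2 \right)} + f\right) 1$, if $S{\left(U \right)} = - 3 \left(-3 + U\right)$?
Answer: $13$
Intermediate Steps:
$S{\left(U \right)} = 9 - 3 U$
$\left(2 \left(-1\right) S{\left(2 \right)} + f\right) 1 = \left(2 \left(-1\right) \left(9 - 6\right) + 19\right) 1 = \left(- 2 \left(9 - 6\right) + 19\right) 1 = \left(\left(-2\right) 3 + 19\right) 1 = \left(-6 + 19\right) 1 = 13 \cdot 1 = 13$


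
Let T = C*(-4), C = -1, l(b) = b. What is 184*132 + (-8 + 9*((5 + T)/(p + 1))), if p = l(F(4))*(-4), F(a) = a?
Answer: 121373/5 ≈ 24275.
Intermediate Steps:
p = -16 (p = 4*(-4) = -16)
T = 4 (T = -1*(-4) = 4)
184*132 + (-8 + 9*((5 + T)/(p + 1))) = 184*132 + (-8 + 9*((5 + 4)/(-16 + 1))) = 24288 + (-8 + 9*(9/(-15))) = 24288 + (-8 + 9*(9*(-1/15))) = 24288 + (-8 + 9*(-⅗)) = 24288 + (-8 - 27/5) = 24288 - 67/5 = 121373/5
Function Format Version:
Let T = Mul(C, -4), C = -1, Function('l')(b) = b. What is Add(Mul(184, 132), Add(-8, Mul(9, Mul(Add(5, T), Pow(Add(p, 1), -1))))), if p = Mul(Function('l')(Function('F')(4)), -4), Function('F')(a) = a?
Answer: Rational(121373, 5) ≈ 24275.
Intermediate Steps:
p = -16 (p = Mul(4, -4) = -16)
T = 4 (T = Mul(-1, -4) = 4)
Add(Mul(184, 132), Add(-8, Mul(9, Mul(Add(5, T), Pow(Add(p, 1), -1))))) = Add(Mul(184, 132), Add(-8, Mul(9, Mul(Add(5, 4), Pow(Add(-16, 1), -1))))) = Add(24288, Add(-8, Mul(9, Mul(9, Pow(-15, -1))))) = Add(24288, Add(-8, Mul(9, Mul(9, Rational(-1, 15))))) = Add(24288, Add(-8, Mul(9, Rational(-3, 5)))) = Add(24288, Add(-8, Rational(-27, 5))) = Add(24288, Rational(-67, 5)) = Rational(121373, 5)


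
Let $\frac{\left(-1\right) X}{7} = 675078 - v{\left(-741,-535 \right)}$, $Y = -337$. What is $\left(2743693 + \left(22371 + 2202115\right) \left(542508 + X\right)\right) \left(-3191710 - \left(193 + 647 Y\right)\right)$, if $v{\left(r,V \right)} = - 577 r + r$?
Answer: $7907454441085292952$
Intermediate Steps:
$v{\left(r,V \right)} = - 576 r$
$X = -1737834$ ($X = - 7 \left(675078 - \left(-576\right) \left(-741\right)\right) = - 7 \left(675078 - 426816\right) = \left(-7\right) 248262 = -1737834$)
$\left(2743693 + \left(22371 + 2202115\right) \left(542508 + X\right)\right) \left(-3191710 - \left(193 + 647 Y\right)\right) = \left(2743693 + \left(22371 + 2202115\right) \left(542508 - 1737834\right)\right) \left(-3191710 - -217846\right) = \left(2743693 + 2224486 \left(-1195326\right)\right) \left(-3191710 + \left(-193 + 218039\right)\right) = \left(2743693 - 2658985952436\right) \left(-3191710 + 217846\right) = \left(-2658983208743\right) \left(-2973864\right) = 7907454441085292952$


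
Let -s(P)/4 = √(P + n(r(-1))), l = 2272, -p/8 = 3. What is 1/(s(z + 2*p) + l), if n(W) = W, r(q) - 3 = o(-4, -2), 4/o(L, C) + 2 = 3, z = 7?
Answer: 71/161329 + I*√34/1290632 ≈ 0.00044009 + 4.5179e-6*I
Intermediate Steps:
o(L, C) = 4 (o(L, C) = 4/(-2 + 3) = 4/1 = 4*1 = 4)
r(q) = 7 (r(q) = 3 + 4 = 7)
p = -24 (p = -8*3 = -24)
s(P) = -4*√(7 + P) (s(P) = -4*√(P + 7) = -4*√(7 + P))
1/(s(z + 2*p) + l) = 1/(-4*√(7 + (7 + 2*(-24))) + 2272) = 1/(-4*√(7 + (7 - 48)) + 2272) = 1/(-4*√(7 - 41) + 2272) = 1/(-4*I*√34 + 2272) = 1/(2272 - 4*I*√34)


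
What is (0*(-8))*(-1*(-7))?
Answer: 0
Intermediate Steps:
(0*(-8))*(-1*(-7)) = 0*7 = 0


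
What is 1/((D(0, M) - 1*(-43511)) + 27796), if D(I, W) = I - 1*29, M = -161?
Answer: 1/71278 ≈ 1.4030e-5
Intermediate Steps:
D(I, W) = -29 + I (D(I, W) = I - 29 = -29 + I)
1/((D(0, M) - 1*(-43511)) + 27796) = 1/(((-29 + 0) - 1*(-43511)) + 27796) = 1/((-29 + 43511) + 27796) = 1/(43482 + 27796) = 1/71278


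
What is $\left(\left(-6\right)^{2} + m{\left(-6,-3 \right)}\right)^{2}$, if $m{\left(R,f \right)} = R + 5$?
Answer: $1225$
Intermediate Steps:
$m{\left(R,f \right)} = 5 + R$
$\left(\left(-6\right)^{2} + m{\left(-6,-3 \right)}\right)^{2} = \left(\left(-6\right)^{2} + \left(5 - 6\right)\right)^{2} = \left(36 - 1\right)^{2} = 35^{2} = 1225$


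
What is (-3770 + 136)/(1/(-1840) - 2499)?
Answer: 6686560/4598161 ≈ 1.4542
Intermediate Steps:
(-3770 + 136)/(1/(-1840) - 2499) = -3634/(-1/1840 - 2499) = -3634/(-4598161/1840) = -3634*(-1840/4598161) = 6686560/4598161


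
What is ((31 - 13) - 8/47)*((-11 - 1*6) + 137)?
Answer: 100560/47 ≈ 2139.6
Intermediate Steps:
((31 - 13) - 8/47)*((-11 - 1*6) + 137) = (18 - 8*1/47)*((-11 - 6) + 137) = (18 - 8/47)*(-17 + 137) = (838/47)*120 = 100560/47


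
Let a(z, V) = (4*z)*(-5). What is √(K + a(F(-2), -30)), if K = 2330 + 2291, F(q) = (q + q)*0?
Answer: √4621 ≈ 67.978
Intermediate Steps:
F(q) = 0 (F(q) = (2*q)*0 = 0)
a(z, V) = -20*z
K = 4621
√(K + a(F(-2), -30)) = √(4621 - 20*0) = √(4621 + 0) = √4621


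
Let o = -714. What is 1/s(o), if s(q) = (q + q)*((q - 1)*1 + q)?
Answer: 1/2040612 ≈ 4.9005e-7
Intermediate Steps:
s(q) = 2*q*(-1 + 2*q) (s(q) = (2*q)*((-1 + q)*1 + q) = (2*q)*((-1 + q) + q) = (2*q)*(-1 + 2*q) = 2*q*(-1 + 2*q))
1/s(o) = 1/(2*(-714)*(-1 + 2*(-714))) = 1/(2*(-714)*(-1 - 1428)) = 1/(2*(-714)*(-1429)) = 1/2040612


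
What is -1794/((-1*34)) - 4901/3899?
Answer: 3414086/66283 ≈ 51.508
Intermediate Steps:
-1794/((-1*34)) - 4901/3899 = -1794/(-34) - 4901*1/3899 = -1794*(-1/34) - 4901/3899 = 897/17 - 4901/3899 = 3414086/66283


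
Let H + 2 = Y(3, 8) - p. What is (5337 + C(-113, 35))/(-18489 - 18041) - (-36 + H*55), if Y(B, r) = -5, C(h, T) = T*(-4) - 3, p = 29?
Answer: 36819643/18265 ≈ 2015.9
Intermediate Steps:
C(h, T) = -3 - 4*T (C(h, T) = -4*T - 3 = -3 - 4*T)
H = -36 (H = -2 + (-5 - 1*29) = -2 + (-5 - 29) = -2 - 34 = -36)
(5337 + C(-113, 35))/(-18489 - 18041) - (-36 + H*55) = (5337 + (-3 - 4*35))/(-18489 - 18041) - (-36 - 36*55) = (5337 + (-3 - 140))/(-36530) - (-36 - 1980) = (5337 - 143)*(-1/36530) - 1*(-2016) = 5194*(-1/36530) + 2016 = -2597/18265 + 2016 = 36819643/18265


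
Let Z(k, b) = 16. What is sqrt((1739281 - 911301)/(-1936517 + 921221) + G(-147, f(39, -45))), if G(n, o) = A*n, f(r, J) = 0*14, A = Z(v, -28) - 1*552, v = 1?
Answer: sqrt(79316405269158)/31728 ≈ 280.70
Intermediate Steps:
A = -536 (A = 16 - 1*552 = 16 - 552 = -536)
f(r, J) = 0
G(n, o) = -536*n
sqrt((1739281 - 911301)/(-1936517 + 921221) + G(-147, f(39, -45))) = sqrt((1739281 - 911301)/(-1936517 + 921221) - 536*(-147)) = sqrt(827980/(-1015296) + 78792) = sqrt(827980*(-1/1015296) + 78792) = sqrt(-206995/253824 + 78792) = sqrt(19999093613/253824) = sqrt(79316405269158)/31728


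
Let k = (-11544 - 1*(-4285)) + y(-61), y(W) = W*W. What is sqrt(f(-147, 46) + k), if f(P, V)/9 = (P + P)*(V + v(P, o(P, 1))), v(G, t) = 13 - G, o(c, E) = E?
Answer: 11*I*sqrt(4534) ≈ 740.68*I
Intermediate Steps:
y(W) = W**2
f(P, V) = 18*P*(13 + V - P) (f(P, V) = 9*((P + P)*(V + (13 - P))) = 9*((2*P)*(13 + V - P)) = 9*(2*P*(13 + V - P)) = 18*P*(13 + V - P))
k = -3538 (k = (-11544 - 1*(-4285)) + (-61)**2 = (-11544 + 4285) + 3721 = -7259 + 3721 = -3538)
sqrt(f(-147, 46) + k) = sqrt(18*(-147)*(13 + 46 - 1*(-147)) - 3538) = sqrt(18*(-147)*(13 + 46 + 147) - 3538) = sqrt(18*(-147)*206 - 3538) = sqrt(-545076 - 3538) = sqrt(-548614) = 11*I*sqrt(4534)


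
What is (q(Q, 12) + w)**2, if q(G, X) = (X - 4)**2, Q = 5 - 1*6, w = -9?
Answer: 3025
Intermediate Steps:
Q = -1 (Q = 5 - 6 = -1)
q(G, X) = (-4 + X)**2
(q(Q, 12) + w)**2 = ((-4 + 12)**2 - 9)**2 = (8**2 - 9)**2 = (64 - 9)**2 = 55**2 = 3025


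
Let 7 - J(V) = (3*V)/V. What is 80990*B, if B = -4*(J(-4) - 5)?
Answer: 323960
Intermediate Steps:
J(V) = 4 (J(V) = 7 - 3*V/V = 7 - 1*3 = 7 - 3 = 4)
B = 4 (B = -4*(4 - 5) = -4*(-1) = 4)
80990*B = 80990*4 = 323960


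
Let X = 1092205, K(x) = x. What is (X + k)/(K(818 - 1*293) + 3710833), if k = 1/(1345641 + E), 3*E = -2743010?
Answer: 706609124084/2401087181927 ≈ 0.29429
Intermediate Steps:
E = -2743010/3 (E = (⅓)*(-2743010) = -2743010/3 ≈ -9.1434e+5)
k = 3/1293913 (k = 1/(1345641 - 2743010/3) = 1/(1293913/3) = 3/1293913 ≈ 2.3185e-6)
(X + k)/(K(818 - 1*293) + 3710833) = (1092205 + 3/1293913)/((818 - 1*293) + 3710833) = 1413218248168/(1293913*((818 - 293) + 3710833)) = 1413218248168/(1293913*(525 + 3710833)) = (1413218248168/1293913)/3711358 = (1413218248168/1293913)*(1/3711358) = 706609124084/2401087181927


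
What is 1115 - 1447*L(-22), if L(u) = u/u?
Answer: -332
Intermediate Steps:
L(u) = 1
1115 - 1447*L(-22) = 1115 - 1447*1 = 1115 - 1447 = -332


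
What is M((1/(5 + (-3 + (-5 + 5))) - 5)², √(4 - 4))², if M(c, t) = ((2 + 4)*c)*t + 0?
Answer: 0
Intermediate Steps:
M(c, t) = 6*c*t (M(c, t) = (6*c)*t + 0 = 6*c*t + 0 = 6*c*t)
M((1/(5 + (-3 + (-5 + 5))) - 5)², √(4 - 4))² = (6*(1/(5 + (-3 + (-5 + 5))) - 5)²*√(4 - 4))² = (6*(1/(5 + (-3 + 0)) - 5)²*√0)² = (6*(1/(5 - 3) - 5)²*0)² = (6*(1/2 - 5)²*0)² = (6*(½ - 5)²*0)² = (6*(-9/2)²*0)² = (6*(81/4)*0)² = 0² = 0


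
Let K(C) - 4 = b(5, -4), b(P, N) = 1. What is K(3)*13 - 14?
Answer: 51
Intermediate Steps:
K(C) = 5 (K(C) = 4 + 1 = 5)
K(3)*13 - 14 = 5*13 - 14 = 65 - 14 = 51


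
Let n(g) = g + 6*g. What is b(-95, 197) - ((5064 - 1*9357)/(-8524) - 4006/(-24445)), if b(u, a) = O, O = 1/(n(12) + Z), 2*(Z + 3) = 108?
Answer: -3713743447/5625967860 ≈ -0.66011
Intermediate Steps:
Z = 51 (Z = -3 + (½)*108 = -3 + 54 = 51)
n(g) = 7*g
O = 1/135 (O = 1/(7*12 + 51) = 1/(84 + 51) = 1/135 ≈ 0.0074074)
b(u, a) = 1/135
b(-95, 197) - ((5064 - 1*9357)/(-8524) - 4006/(-24445)) = 1/135 - ((5064 - 1*9357)/(-8524) - 4006/(-24445)) = 1/135 - ((5064 - 9357)*(-1/8524) - 4006*(-1/24445)) = 1/135 - (-4293*(-1/8524) + 4006/24445) = 1/135 - (4293/8524 + 4006/24445) = 1/135 - 1*139089529/208369180 = 1/135 - 139089529/208369180 = -3713743447/5625967860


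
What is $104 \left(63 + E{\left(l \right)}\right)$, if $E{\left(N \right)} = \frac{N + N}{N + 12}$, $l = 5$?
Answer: $\frac{112424}{17} \approx 6613.2$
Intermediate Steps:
$E{\left(N \right)} = \frac{2 N}{12 + N}$
$104 \left(63 + E{\left(l \right)}\right) = 104 \left(63 + 2 \cdot 5 \frac{1}{12 + 5}\right) = 104 \left(63 + 2 \cdot 5 \cdot \frac{1}{17}\right) = 104 \left(63 + \frac{10}{17}\right) = 104 \cdot \frac{1081}{17} = \frac{112424}{17}$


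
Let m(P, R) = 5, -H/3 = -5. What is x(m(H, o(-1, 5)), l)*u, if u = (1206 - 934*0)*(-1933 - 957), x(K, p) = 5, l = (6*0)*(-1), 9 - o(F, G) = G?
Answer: -17426700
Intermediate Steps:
H = 15 (H = -3*(-5) = 15)
o(F, G) = 9 - G
l = 0 (l = 0*(-1) = 0)
u = -3485340 (u = (1206 + 0)*(-2890) = 1206*(-2890) = -3485340)
x(m(H, o(-1, 5)), l)*u = 5*(-3485340) = -17426700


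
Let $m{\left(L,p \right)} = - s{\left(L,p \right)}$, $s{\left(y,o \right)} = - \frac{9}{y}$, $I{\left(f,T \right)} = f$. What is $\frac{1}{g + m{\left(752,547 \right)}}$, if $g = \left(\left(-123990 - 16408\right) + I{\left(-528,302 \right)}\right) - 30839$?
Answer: $- \frac{752}{129167271} \approx -5.8219 \cdot 10^{-6}$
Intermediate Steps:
$m{\left(L,p \right)} = \frac{9}{L}$ ($m{\left(L,p \right)} = - \frac{-9}{L} = \frac{9}{L}$)
$g = -171765$ ($g = \left(\left(-123990 - 16408\right) - 528\right) - 30839 = \left(-140398 - 528\right) - 30839 = -140926 - 30839 = -171765$)
$\frac{1}{g + m{\left(752,547 \right)}} = \frac{1}{-171765 + \frac{9}{752}} = \frac{1}{- \frac{129167271}{752}} = - \frac{752}{129167271}$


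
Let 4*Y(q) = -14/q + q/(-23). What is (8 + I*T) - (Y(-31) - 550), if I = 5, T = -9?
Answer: 1461793/2852 ≈ 512.55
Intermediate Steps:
Y(q) = -7/(2*q) - q/92 (Y(q) = (-14/q + q/(-23))/4 = (-14/q + q*(-1/23))/4 = (-14/q - q/23)/4 = -7/(2*q) - q/92)
(8 + I*T) - (Y(-31) - 550) = (8 + 5*(-9)) - ((1/92)*(-322 - 1*(-31)²)/(-31) - 550) = (8 - 45) - ((1/92)*(-1/31)*(-322 - 1*961) - 550) = -37 - ((1/92)*(-1/31)*(-322 - 961) - 550) = -37 - ((1/92)*(-1/31)*(-1283) - 550) = -37 - (1283/2852 - 550) = -37 - 1*(-1567317/2852) = -37 + 1567317/2852 = 1461793/2852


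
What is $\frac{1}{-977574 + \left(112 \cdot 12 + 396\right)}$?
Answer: $- \frac{1}{975834} \approx -1.0248 \cdot 10^{-6}$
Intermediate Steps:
$\frac{1}{-977574 + \left(112 \cdot 12 + 396\right)} = \frac{1}{-977574 + \left(1344 + 396\right)} = \frac{1}{-977574 + 1740} = \frac{1}{-975834} = - \frac{1}{975834}$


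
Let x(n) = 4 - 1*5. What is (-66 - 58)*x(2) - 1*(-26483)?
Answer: 26607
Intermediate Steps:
x(n) = -1 (x(n) = 4 - 5 = -1)
(-66 - 58)*x(2) - 1*(-26483) = (-66 - 58)*(-1) - 1*(-26483) = -124*(-1) + 26483 = 124 + 26483 = 26607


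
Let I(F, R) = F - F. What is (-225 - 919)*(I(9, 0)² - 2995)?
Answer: 3426280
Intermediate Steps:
I(F, R) = 0
(-225 - 919)*(I(9, 0)² - 2995) = (-225 - 919)*(0² - 2995) = -1144*(0 - 2995) = -1144*(-2995) = 3426280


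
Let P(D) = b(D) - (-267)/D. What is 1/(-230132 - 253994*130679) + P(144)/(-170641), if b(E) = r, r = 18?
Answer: -30145824985865/259094884662626736 ≈ -0.00011635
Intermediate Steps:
b(E) = 18
P(D) = 18 + 267/D (P(D) = 18 - (-267)/D = 18 + 267/D)
1/(-230132 - 253994*130679) + P(144)/(-170641) = 1/(-230132 - 253994*130679) + (18 + 267/144)/(-170641) = (1/130679)/(-484126) + (18 + 267*(1/144))*(-1/170641) = -1/484126*1/130679 + (18 + 89/48)*(-1/170641) = -1/63265101554 + (953/48)*(-1/170641) = -1/63265101554 - 953/8190768 = -30145824985865/259094884662626736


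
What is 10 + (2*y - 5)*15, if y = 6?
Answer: 115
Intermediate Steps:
10 + (2*y - 5)*15 = 10 + (2*6 - 5)*15 = 10 + (12 - 5)*15 = 10 + 7*15 = 10 + 105 = 115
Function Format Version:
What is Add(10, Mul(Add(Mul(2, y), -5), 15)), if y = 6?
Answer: 115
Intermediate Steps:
Add(10, Mul(Add(Mul(2, y), -5), 15)) = Add(10, Mul(Add(Mul(2, 6), -5), 15)) = Add(10, Mul(Add(12, -5), 15)) = Add(10, Mul(7, 15)) = Add(10, 105) = 115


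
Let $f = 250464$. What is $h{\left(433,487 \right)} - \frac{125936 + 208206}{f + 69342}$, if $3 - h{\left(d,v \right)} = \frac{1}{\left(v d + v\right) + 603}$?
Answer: $\frac{66266903215}{33893199783} \approx 1.9552$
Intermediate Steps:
$h{\left(d,v \right)} = 3 - \frac{1}{603 + v + d v}$ ($h{\left(d,v \right)} = 3 - \frac{1}{\left(v d + v\right) + 603} = 3 - \frac{1}{\left(d v + v\right) + 603} = 3 - \frac{1}{\left(v + d v\right) + 603} = 3 - \frac{1}{603 + v + d v}$)
$h{\left(433,487 \right)} - \frac{125936 + 208206}{f + 69342} = \frac{1808 + 3 \cdot 487 + 3 \cdot 433 \cdot 487}{603 + 487 + 433 \cdot 487} - \frac{125936 + 208206}{250464 + 69342} = \frac{1808 + 1461 + 632613}{603 + 487 + 210871} - \frac{334142}{319806} = \frac{1}{211961} \cdot 635882 - 334142 \cdot \frac{1}{319806} = \frac{1}{211961} \cdot 635882 - \frac{167071}{159903} = \frac{635882}{211961} - \frac{167071}{159903} = \frac{66266903215}{33893199783}$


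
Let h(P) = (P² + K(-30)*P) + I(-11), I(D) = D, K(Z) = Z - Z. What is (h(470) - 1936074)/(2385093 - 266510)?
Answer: -1715185/2118583 ≈ -0.80959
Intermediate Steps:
K(Z) = 0
h(P) = -11 + P² (h(P) = (P² + 0*P) - 11 = (P² + 0) - 11 = P² - 11 = -11 + P²)
(h(470) - 1936074)/(2385093 - 266510) = ((-11 + 470²) - 1936074)/(2385093 - 266510) = ((-11 + 220900) - 1936074)/2118583 = (220889 - 1936074)*(1/2118583) = -1715185*1/2118583 = -1715185/2118583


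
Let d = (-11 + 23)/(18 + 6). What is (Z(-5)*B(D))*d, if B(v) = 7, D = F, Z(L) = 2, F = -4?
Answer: 7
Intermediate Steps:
D = -4
d = ½ (d = 12/24 = 12*(1/24) = ½ ≈ 0.50000)
(Z(-5)*B(D))*d = (2*7)*(½) = 14*(½) = 7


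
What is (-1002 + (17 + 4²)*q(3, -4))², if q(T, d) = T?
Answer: 815409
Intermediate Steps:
(-1002 + (17 + 4²)*q(3, -4))² = (-1002 + (17 + 4²)*3)² = (-1002 + (17 + 16)*3)² = (-1002 + 33*3)² = (-1002 + 99)² = (-903)² = 815409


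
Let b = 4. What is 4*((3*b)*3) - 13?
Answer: 131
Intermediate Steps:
4*((3*b)*3) - 13 = 4*((3*4)*3) - 13 = 4*(12*3) - 13 = 4*36 - 13 = 144 - 13 = 131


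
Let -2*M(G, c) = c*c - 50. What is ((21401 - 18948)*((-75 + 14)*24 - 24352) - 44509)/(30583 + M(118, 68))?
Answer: -21123719/9432 ≈ -2239.6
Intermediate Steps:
M(G, c) = 25 - c²/2 (M(G, c) = -(c*c - 50)/2 = -(c² - 50)/2 = -(-50 + c²)/2 = 25 - c²/2)
((21401 - 18948)*((-75 + 14)*24 - 24352) - 44509)/(30583 + M(118, 68)) = ((21401 - 18948)*((-75 + 14)*24 - 24352) - 44509)/(30583 + (25 - ½*68²)) = (2453*(-61*24 - 24352) - 44509)/(30583 + (25 - ½*4624)) = (2453*(-1464 - 24352) - 44509)/(30583 + (25 - 2312)) = (2453*(-25816) - 44509)/(30583 - 2287) = (-63326648 - 44509)/28296 = -63371157*1/28296 = -21123719/9432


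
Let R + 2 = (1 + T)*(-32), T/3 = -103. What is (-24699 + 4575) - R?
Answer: -29978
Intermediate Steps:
T = -309 (T = 3*(-103) = -309)
R = 9854 (R = -2 + (1 - 309)*(-32) = -2 - 308*(-32) = -2 + 9856 = 9854)
(-24699 + 4575) - R = (-24699 + 4575) - 1*9854 = -20124 - 9854 = -29978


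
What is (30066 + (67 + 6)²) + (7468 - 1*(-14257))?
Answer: 57120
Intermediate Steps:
(30066 + (67 + 6)²) + (7468 - 1*(-14257)) = (30066 + 73²) + (7468 + 14257) = (30066 + 5329) + 21725 = 35395 + 21725 = 57120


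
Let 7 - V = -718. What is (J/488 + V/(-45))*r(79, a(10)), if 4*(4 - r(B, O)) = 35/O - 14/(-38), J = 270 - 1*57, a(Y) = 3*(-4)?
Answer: -291137047/4005504 ≈ -72.684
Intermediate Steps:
V = 725 (V = 7 - 1*(-718) = 7 + 718 = 725)
a(Y) = -12
J = 213 (J = 270 - 57 = 213)
r(B, O) = 297/76 - 35/(4*O) (r(B, O) = 4 - (35/O - 14/(-38))/4 = 4 - (35/O - 14*(-1/38))/4 = 4 - (35/O + 7/19)/4 = 4 - (7/19 + 35/O)/4 = 4 + (-7/76 - 35/(4*O)) = 297/76 - 35/(4*O))
(J/488 + V/(-45))*r(79, a(10)) = (213/488 + 725/(-45))*((1/76)*(-665 + 297*(-12))/(-12)) = (213*(1/488) + 725*(-1/45))*((1/76)*(-1/12)*(-665 - 3564)) = (213/488 - 145/9)*((1/76)*(-1/12)*(-4229)) = -68843/4392*4229/912 = -291137047/4005504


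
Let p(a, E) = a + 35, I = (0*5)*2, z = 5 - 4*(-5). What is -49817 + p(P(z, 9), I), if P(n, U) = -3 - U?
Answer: -49794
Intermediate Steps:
z = 25 (z = 5 + 20 = 25)
I = 0 (I = 0*2 = 0)
p(a, E) = 35 + a
-49817 + p(P(z, 9), I) = -49817 + (35 + (-3 - 1*9)) = -49817 + (35 + (-3 - 9)) = -49817 + (35 - 12) = -49817 + 23 = -49794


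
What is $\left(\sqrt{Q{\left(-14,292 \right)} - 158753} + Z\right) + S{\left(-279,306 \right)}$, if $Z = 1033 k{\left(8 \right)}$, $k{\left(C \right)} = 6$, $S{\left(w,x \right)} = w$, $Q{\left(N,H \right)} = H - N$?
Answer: $5919 + 83 i \sqrt{23} \approx 5919.0 + 398.05 i$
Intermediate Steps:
$Z = 6198$ ($Z = 1033 \cdot 6 = 6198$)
$\left(\sqrt{Q{\left(-14,292 \right)} - 158753} + Z\right) + S{\left(-279,306 \right)} = \left(\sqrt{\left(292 - -14\right) - 158753} + 6198\right) - 279 = \left(\sqrt{\left(292 + 14\right) - 158753} + 6198\right) - 279 = \left(\sqrt{306 - 158753} + 6198\right) - 279 = \left(\sqrt{-158447} + 6198\right) - 279 = \left(83 i \sqrt{23} + 6198\right) - 279 = \left(6198 + 83 i \sqrt{23}\right) - 279 = 5919 + 83 i \sqrt{23}$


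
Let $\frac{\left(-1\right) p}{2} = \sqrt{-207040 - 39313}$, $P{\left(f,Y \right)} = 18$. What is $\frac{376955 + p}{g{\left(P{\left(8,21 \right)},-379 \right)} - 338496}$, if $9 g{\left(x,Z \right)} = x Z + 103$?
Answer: $- \frac{3392595}{3053183} + \frac{18 i \sqrt{246353}}{3053183} \approx -1.1112 + 0.0029262 i$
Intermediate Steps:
$p = - 2 i \sqrt{246353}$ ($p = - 2 \sqrt{-207040 - 39313} = - 2 \sqrt{-246353} = - 2 i \sqrt{246353} \approx - 992.68 i$)
$g{\left(x,Z \right)} = \frac{103}{9} + \frac{Z x}{9}$ ($g{\left(x,Z \right)} = \frac{x Z + 103}{9} = \frac{Z x + 103}{9} = \frac{103 + Z x}{9} = \frac{103}{9} + \frac{Z x}{9}$)
$\frac{376955 + p}{g{\left(P{\left(8,21 \right)},-379 \right)} - 338496} = \frac{376955 - 2 i \sqrt{246353}}{\left(\frac{103}{9} + \frac{1}{9} \left(-379\right) 18\right) - 338496} = \frac{376955 - 2 i \sqrt{246353}}{\left(\frac{103}{9} - 758\right) - 338496} = \frac{376955 - 2 i \sqrt{246353}}{- \frac{6719}{9} - 338496} = \frac{376955 - 2 i \sqrt{246353}}{- \frac{3053183}{9}} = \left(376955 - 2 i \sqrt{246353}\right) \left(- \frac{9}{3053183}\right) = - \frac{3392595}{3053183} + \frac{18 i \sqrt{246353}}{3053183}$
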